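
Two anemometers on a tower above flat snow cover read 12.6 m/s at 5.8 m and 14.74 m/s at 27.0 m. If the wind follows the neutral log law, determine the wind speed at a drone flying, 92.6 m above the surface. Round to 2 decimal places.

16.45 m/s

Log law: V ∝ ln(z/z₀). From the pair, with r = V₁/V₂ = 0.85482,
ln z₀ = (ln z₁ − r·ln z₂)/(1 − r) = (1.7579 − 0.85482×3.2958)/0.14518 = -7.2975 → z₀ = 0.0006772 m
V₃ = V₁ · ln(z₃/z₀)/ln(z₁/z₀) = 12.6 × 11.8258/9.0554 = 16.4549 m/s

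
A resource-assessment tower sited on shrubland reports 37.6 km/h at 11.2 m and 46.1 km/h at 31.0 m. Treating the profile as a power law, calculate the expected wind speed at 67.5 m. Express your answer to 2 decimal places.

53.87 km/h

First find α: α = ln(V₂/V₁)/ln(z₂/z₁) = ln(46.1/37.6)/ln(31.0/11.2) = 0.20381/1.01807 = 0.2002
Extrapolate from 31.0 m to 67.5 m: V₃ = 46.1 × (67.5/31.0)^0.2002 = 46.1 × 1.1686 = 53.8708 km/h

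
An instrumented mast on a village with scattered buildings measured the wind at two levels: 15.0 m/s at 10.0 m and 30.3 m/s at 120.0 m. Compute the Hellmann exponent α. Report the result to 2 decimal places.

α ≈ 0.28

Power law: V₂/V₁ = (z₂/z₁)^α ⇒ α = ln(V₂/V₁) / ln(z₂/z₁)
α = ln(30.3/15.0) / ln(120.0/10.0) = ln(2.0200) / ln(12.0000)
  = 0.70310 / 2.48491 = 0.28295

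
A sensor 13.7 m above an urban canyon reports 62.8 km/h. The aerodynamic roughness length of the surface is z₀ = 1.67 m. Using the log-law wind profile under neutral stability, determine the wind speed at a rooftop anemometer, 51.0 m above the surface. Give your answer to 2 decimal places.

Log law: V(z) ∝ ln(z/z₀), so V₂/V₁ = ln(z₂/z₀) / ln(z₁/z₀).
ln(51.0/1.67) = 3.4190, ln(13.7/1.67) = 2.1046
V₂ = 62.8 × 3.4190/2.1046 = 62.8 × 1.6246 = 102.0223 km/h

102.02 km/h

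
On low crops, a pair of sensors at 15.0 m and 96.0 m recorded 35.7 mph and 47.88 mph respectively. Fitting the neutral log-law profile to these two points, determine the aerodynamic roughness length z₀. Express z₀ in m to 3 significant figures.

z₀ ≈ 0.0650 m

Log law: V(z) ∝ ln(z/z₀). With r = V₁/V₂ = 35.7/47.88 = 0.74561,
r · ln(z₂/z₀) = ln(z₁/z₀) ⇒ ln z₀ = (ln z₁ − r·ln z₂)/(1 − r)
ln z₀ = (2.70805 − 0.74561×4.56435) / 0.25439 = -2.7328
z₀ = exp(-2.7328) = 0.06504 m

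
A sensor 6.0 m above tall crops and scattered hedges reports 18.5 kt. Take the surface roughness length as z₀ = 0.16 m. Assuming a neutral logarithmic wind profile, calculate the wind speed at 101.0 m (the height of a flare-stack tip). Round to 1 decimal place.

Log law: V(z) ∝ ln(z/z₀), so V₂/V₁ = ln(z₂/z₀) / ln(z₁/z₀).
ln(101.0/0.16) = 6.4477, ln(6.0/0.16) = 3.6243
V₂ = 18.5 × 6.4477/3.6243 = 18.5 × 1.7790 = 32.9115 kt

32.9 kt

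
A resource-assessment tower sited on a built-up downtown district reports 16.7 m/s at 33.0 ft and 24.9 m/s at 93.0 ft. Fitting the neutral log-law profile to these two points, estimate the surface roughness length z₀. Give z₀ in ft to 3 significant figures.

Log law: V(z) ∝ ln(z/z₀). With r = V₁/V₂ = 16.7/24.9 = 0.67068,
r · ln(z₂/z₀) = ln(z₁/z₀) ⇒ ln z₀ = (ln z₁ − r·ln z₂)/(1 − r)
ln z₀ = (3.49651 − 0.67068×4.53260) / 0.32932 = 1.3864
z₀ = exp(1.3864) = 4.000 ft

z₀ ≈ 4.00 ft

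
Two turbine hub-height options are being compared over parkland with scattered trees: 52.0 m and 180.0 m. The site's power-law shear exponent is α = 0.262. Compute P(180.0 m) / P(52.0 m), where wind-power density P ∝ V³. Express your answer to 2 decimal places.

2.65

Speed ratio: V_B/V_A = (z_B/z_A)^α = (180.0/52.0)^0.262 = (3.4615)^0.262 = 1.38449
Power-density ratio: P_B/P_A = (V_B/V_A)³ = (1.38449)³ = 2.65378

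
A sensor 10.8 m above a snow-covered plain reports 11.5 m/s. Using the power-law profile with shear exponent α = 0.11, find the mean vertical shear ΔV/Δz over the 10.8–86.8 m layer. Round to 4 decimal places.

0.0390 m/s/m

Power law: V₂ = V₁ · (z₂/z₁)^α = 11.5 × (8.0370)^0.11 = 14.4630 m/s
ΔV/Δz = (14.4630 − 11.5)/(86.8 − 10.8) = 2.9630/76.0000 = 0.03899 m/s/m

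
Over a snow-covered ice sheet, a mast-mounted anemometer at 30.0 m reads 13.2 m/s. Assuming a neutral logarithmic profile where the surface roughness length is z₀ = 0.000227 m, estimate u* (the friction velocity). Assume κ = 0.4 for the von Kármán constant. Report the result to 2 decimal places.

Log law: V(z) = (u*/κ) · ln(z/z₀) ⇒ u* = κ · V / ln(z/z₀)
u* = 0.4 × 13.2 / ln(30.0/0.000227) = 0.4 × 13.2 / 11.7918
   = 5.2800 / 11.7918 = 0.4478 m/s

u* ≈ 0.45 m/s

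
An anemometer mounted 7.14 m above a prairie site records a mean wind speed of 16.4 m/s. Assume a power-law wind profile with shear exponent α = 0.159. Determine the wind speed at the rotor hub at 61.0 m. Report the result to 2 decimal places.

23.07 m/s

Power-law profile: V₂ = V₁ · (z₂/z₁)^α
V₂ = 16.4 × (61.0/7.14)^0.159 = 16.4 × (8.5434)^0.159
    = 16.4 × 1.4065 = 23.0661 m/s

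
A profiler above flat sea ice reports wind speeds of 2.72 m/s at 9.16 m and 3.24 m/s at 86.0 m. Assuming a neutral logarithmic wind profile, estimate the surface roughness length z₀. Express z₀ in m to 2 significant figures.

z₀ ≈ 0.000075 m

Log law: V(z) ∝ ln(z/z₀). With r = V₁/V₂ = 2.72/3.24 = 0.83951,
r · ln(z₂/z₀) = ln(z₁/z₀) ⇒ ln z₀ = (ln z₁ − r·ln z₂)/(1 − r)
ln z₀ = (2.21485 − 0.83951×4.45435) / 0.16049 = -9.4995
z₀ = exp(-9.4995) = 0.00007489 m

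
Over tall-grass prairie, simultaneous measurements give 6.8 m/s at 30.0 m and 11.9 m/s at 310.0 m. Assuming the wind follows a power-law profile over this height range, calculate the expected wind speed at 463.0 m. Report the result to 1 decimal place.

First find α: α = ln(V₂/V₁)/ln(z₂/z₁) = ln(11.9/6.8)/ln(310.0/30.0) = 0.55962/2.33537 = 0.2396
Extrapolate from 310.0 m to 463.0 m: V₃ = 11.9 × (463.0/310.0)^0.2396 = 11.9 × 1.1009 = 13.1007 m/s

13.1 m/s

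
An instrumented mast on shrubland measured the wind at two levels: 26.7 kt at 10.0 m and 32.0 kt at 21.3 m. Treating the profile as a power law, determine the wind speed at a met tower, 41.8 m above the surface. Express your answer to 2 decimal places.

37.61 kt

First find α: α = ln(V₂/V₁)/ln(z₂/z₁) = ln(32.0/26.7)/ln(21.3/10.0) = 0.18107/0.75612 = 0.2395
Extrapolate from 21.3 m to 41.8 m: V₃ = 32.0 × (41.8/21.3)^0.2395 = 32.0 × 1.1752 = 37.6069 kt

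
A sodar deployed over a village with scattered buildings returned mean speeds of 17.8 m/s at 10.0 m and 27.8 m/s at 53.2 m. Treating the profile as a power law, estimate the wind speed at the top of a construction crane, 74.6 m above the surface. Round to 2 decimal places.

First find α: α = ln(V₂/V₁)/ln(z₂/z₁) = ln(27.8/17.8)/ln(53.2/10.0) = 0.44584/1.67147 = 0.2667
Extrapolate from 53.2 m to 74.6 m: V₃ = 27.8 × (74.6/53.2)^0.2667 = 27.8 × 1.0944 = 30.4235 m/s

30.42 m/s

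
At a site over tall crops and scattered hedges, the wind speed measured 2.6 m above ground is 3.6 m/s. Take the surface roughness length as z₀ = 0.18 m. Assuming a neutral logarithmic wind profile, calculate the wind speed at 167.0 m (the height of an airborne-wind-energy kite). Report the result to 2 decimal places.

Log law: V(z) ∝ ln(z/z₀), so V₂/V₁ = ln(z₂/z₀) / ln(z₁/z₀).
ln(167.0/0.18) = 6.8328, ln(2.6/0.18) = 2.6703
V₂ = 3.6 × 6.8328/2.6703 = 3.6 × 2.5588 = 9.2117 m/s

9.21 m/s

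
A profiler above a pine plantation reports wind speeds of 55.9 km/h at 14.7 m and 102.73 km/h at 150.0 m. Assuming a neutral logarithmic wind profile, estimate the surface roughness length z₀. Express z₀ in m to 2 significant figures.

z₀ ≈ 0.92 m

Log law: V(z) ∝ ln(z/z₀). With r = V₁/V₂ = 55.9/102.73 = 0.54414,
r · ln(z₂/z₀) = ln(z₁/z₀) ⇒ ln z₀ = (ln z₁ − r·ln z₂)/(1 − r)
ln z₀ = (2.68785 − 0.54414×5.01064) / 0.45586 = -0.0848
z₀ = exp(-0.0848) = 0.9187 m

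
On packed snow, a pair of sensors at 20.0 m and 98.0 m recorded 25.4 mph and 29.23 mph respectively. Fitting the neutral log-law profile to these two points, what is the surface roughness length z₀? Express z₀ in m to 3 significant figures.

z₀ ≈ 0.000529 m

Log law: V(z) ∝ ln(z/z₀). With r = V₁/V₂ = 25.4/29.23 = 0.86897,
r · ln(z₂/z₀) = ln(z₁/z₀) ⇒ ln z₀ = (ln z₁ − r·ln z₂)/(1 − r)
ln z₀ = (2.99573 − 0.86897×4.58497) / 0.13103 = -7.5438
z₀ = exp(-7.5438) = 0.0005294 m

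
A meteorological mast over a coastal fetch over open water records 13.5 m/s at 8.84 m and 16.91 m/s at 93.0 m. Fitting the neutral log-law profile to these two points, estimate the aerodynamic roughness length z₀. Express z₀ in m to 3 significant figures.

Log law: V(z) ∝ ln(z/z₀). With r = V₁/V₂ = 13.5/16.91 = 0.79834,
r · ln(z₂/z₀) = ln(z₁/z₀) ⇒ ln z₀ = (ln z₁ − r·ln z₂)/(1 − r)
ln z₀ = (2.17929 − 0.79834×4.53260) / 0.20166 = -7.1373
z₀ = exp(-7.1373) = 0.0007949 m

z₀ ≈ 0.000795 m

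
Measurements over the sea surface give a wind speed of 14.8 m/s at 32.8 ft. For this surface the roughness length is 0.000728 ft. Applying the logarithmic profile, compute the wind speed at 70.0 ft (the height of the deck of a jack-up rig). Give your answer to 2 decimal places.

Log law: V(z) ∝ ln(z/z₀), so V₂/V₁ = ln(z₂/z₀) / ln(z₁/z₀).
ln(70.0/0.000728) = 11.4737, ln(32.8/0.000728) = 10.7156
V₂ = 14.8 × 11.4737/10.7156 = 14.8 × 1.0707 = 15.8470 m/s

15.85 m/s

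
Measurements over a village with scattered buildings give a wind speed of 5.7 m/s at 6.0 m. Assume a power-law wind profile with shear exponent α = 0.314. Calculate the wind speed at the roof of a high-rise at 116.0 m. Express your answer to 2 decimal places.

Power-law profile: V₂ = V₁ · (z₂/z₁)^α
V₂ = 5.7 × (116.0/6.0)^0.314 = 5.7 × (19.3333)^0.314
    = 5.7 × 2.5345 = 14.4469 m/s

14.45 m/s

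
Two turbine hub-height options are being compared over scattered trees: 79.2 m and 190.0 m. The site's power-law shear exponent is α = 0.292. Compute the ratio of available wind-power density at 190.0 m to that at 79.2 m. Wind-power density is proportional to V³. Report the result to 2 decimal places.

Speed ratio: V_B/V_A = (z_B/z_A)^α = (190.0/79.2)^0.292 = (2.3990)^0.292 = 1.29113
Power-density ratio: P_B/P_A = (V_B/V_A)³ = (1.29113)³ = 2.15231

2.15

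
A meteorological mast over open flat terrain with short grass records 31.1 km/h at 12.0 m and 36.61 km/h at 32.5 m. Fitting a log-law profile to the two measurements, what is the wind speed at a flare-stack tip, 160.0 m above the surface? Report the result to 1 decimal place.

Log law: V ∝ ln(z/z₀). From the pair, with r = V₁/V₂ = 0.84949,
ln z₀ = (ln z₁ − r·ln z₂)/(1 − r) = (2.4849 − 0.84949×3.4812)/0.15051 = -3.1387 → z₀ = 0.04334 m
V₃ = V₁ · ln(z₃/z₀)/ln(z₁/z₀) = 31.1 × 8.2139/5.6236 = 45.4249 km/h

45.4 km/h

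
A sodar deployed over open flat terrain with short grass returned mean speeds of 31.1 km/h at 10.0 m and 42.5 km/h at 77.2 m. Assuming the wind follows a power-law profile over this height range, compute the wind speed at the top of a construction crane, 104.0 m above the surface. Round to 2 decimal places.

First find α: α = ln(V₂/V₁)/ln(z₂/z₁) = ln(42.5/31.1)/ln(77.2/10.0) = 0.31230/2.04381 = 0.1528
Extrapolate from 77.2 m to 104.0 m: V₃ = 42.5 × (104.0/77.2)^0.1528 = 42.5 × 1.0466 = 44.4799 km/h

44.48 km/h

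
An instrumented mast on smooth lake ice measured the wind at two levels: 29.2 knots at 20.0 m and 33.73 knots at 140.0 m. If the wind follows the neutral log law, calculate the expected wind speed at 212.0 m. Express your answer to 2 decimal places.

Log law: V ∝ ln(z/z₀). From the pair, with r = V₁/V₂ = 0.86570,
ln z₀ = (ln z₁ − r·ln z₂)/(1 − r) = (2.9957 − 0.86570×4.9416)/0.13430 = -9.5474 → z₀ = 0.00007138 m
V₃ = V₁ · ln(z₃/z₀)/ln(z₁/z₀) = 29.2 × 14.9040/12.5432 = 34.6960 knots

34.70 knots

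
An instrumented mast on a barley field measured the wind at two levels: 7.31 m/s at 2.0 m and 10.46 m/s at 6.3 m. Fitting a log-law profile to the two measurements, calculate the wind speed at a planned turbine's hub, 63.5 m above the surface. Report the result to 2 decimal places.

16.80 m/s

Log law: V ∝ ln(z/z₀). From the pair, with r = V₁/V₂ = 0.69885,
ln z₀ = (ln z₁ − r·ln z₂)/(1 − r) = (0.6931 − 0.69885×1.8405)/0.30115 = -1.9696 → z₀ = 0.1395 m
V₃ = V₁ · ln(z₃/z₀)/ln(z₁/z₀) = 7.31 × 6.1206/2.6627 = 16.8031 m/s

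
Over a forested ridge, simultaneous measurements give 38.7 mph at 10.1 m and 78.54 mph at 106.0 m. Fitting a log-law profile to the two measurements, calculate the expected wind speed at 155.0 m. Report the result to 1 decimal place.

85.0 mph

Log law: V ∝ ln(z/z₀). From the pair, with r = V₁/V₂ = 0.49274,
ln z₀ = (ln z₁ − r·ln z₂)/(1 − r) = (2.3125 − 0.49274×4.6634)/0.50726 = 0.0289 → z₀ = 1.029 m
V₃ = V₁ · ln(z₃/z₀)/ln(z₁/z₀) = 38.7 × 5.0145/2.2836 = 84.9795 mph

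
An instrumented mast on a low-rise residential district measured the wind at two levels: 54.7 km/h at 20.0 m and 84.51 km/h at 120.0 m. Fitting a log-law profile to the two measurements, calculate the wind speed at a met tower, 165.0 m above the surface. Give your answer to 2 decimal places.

89.81 km/h

Log law: V ∝ ln(z/z₀). From the pair, with r = V₁/V₂ = 0.64726,
ln z₀ = (ln z₁ − r·ln z₂)/(1 − r) = (2.9957 − 0.64726×4.7875)/0.35274 = -0.2921 → z₀ = 0.7467 m
V₃ = V₁ · ln(z₃/z₀)/ln(z₁/z₀) = 54.7 × 5.3980/3.2878 = 89.8082 km/h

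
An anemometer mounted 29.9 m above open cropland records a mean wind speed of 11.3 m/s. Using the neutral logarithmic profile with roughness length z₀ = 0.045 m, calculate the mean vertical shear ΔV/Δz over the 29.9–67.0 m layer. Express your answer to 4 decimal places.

0.0378 m/s/m

Log law: V₂ = V₁ · ln(z₂/z₀)/ln(z₁/z₀) = 11.3 × 7.3058/6.4990 = 12.7029 m/s
ΔV/Δz = (12.7029 − 11.3)/(67.0 − 29.9) = 1.4029/37.1000 = 0.03781 m/s/m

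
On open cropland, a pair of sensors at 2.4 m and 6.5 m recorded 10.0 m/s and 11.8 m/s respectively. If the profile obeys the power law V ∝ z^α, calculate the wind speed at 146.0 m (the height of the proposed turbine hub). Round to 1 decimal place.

19.8 m/s

First find α: α = ln(V₂/V₁)/ln(z₂/z₁) = ln(11.8/10.0)/ln(6.5/2.4) = 0.16551/0.99633 = 0.1661
Extrapolate from 6.5 m to 146.0 m: V₃ = 11.8 × (146.0/6.5)^0.1661 = 11.8 × 1.6769 = 19.7874 m/s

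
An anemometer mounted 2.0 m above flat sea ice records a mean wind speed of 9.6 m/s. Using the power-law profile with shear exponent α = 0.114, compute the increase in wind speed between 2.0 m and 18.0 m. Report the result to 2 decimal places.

2.73 m/s

Power law: V₂ = V₁ · (z₂/z₁)^α = 9.6 × (9.0000)^0.114 = 12.3326 m/s
ΔV = 12.3326 − 9.6 = 2.7326 m/s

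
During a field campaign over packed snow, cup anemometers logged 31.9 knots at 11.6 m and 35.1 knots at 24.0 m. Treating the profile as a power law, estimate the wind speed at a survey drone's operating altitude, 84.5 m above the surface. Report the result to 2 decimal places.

First find α: α = ln(V₂/V₁)/ln(z₂/z₁) = ln(35.1/31.9)/ln(24.0/11.6) = 0.09560/0.72705 = 0.1315
Extrapolate from 24.0 m to 84.5 m: V₃ = 35.1 × (84.5/24.0)^0.1315 = 35.1 × 1.1800 = 41.4173 knots

41.42 knots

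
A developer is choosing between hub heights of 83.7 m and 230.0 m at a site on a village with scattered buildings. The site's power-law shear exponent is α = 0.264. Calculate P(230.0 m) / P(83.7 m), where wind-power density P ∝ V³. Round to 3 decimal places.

Speed ratio: V_B/V_A = (z_B/z_A)^α = (230.0/83.7)^0.264 = (2.7479)^0.264 = 1.30586
Power-density ratio: P_B/P_A = (V_B/V_A)³ = (1.30586)³ = 2.22684

2.227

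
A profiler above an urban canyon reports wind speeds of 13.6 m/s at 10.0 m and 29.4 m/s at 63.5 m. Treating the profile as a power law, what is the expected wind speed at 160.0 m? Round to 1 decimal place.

43.2 m/s

First find α: α = ln(V₂/V₁)/ln(z₂/z₁) = ln(29.4/13.6)/ln(63.5/10.0) = 0.77092/1.84845 = 0.4171
Extrapolate from 63.5 m to 160.0 m: V₃ = 29.4 × (160.0/63.5)^0.4171 = 29.4 × 1.4702 = 43.2250 m/s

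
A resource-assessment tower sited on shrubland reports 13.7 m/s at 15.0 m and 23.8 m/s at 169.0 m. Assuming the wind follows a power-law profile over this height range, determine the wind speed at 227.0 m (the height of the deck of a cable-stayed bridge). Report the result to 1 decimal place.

First find α: α = ln(V₂/V₁)/ln(z₂/z₁) = ln(23.8/13.7)/ln(169.0/15.0) = 0.55229/2.42185 = 0.2280
Extrapolate from 169.0 m to 227.0 m: V₃ = 23.8 × (227.0/169.0)^0.2280 = 23.8 × 1.0696 = 25.4565 m/s

25.5 m/s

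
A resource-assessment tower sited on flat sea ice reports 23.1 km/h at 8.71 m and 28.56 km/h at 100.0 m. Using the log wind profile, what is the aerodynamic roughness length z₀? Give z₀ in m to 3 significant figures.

z₀ ≈ 0.000285 m

Log law: V(z) ∝ ln(z/z₀). With r = V₁/V₂ = 23.1/28.56 = 0.80882,
r · ln(z₂/z₀) = ln(z₁/z₀) ⇒ ln z₀ = (ln z₁ − r·ln z₂)/(1 − r)
ln z₀ = (2.16447 − 0.80882×4.60517) / 0.19118 = -8.1616
z₀ = exp(-8.1616) = 0.0002854 m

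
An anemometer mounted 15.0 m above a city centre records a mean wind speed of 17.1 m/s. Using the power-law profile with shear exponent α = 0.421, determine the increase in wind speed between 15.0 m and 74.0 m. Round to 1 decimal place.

16.4 m/s

Power law: V₂ = V₁ · (z₂/z₁)^α = 17.1 × (4.9333)^0.421 = 33.4818 m/s
ΔV = 33.4818 − 17.1 = 16.3818 m/s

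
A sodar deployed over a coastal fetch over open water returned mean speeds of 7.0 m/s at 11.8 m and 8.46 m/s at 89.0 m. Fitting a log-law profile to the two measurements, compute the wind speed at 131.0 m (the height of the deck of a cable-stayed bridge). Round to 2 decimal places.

8.74 m/s

Log law: V ∝ ln(z/z₀). From the pair, with r = V₁/V₂ = 0.82742,
ln z₀ = (ln z₁ − r·ln z₂)/(1 − r) = (2.4681 − 0.82742×4.4886)/0.17258 = -7.2194 → z₀ = 0.0007322 m
V₃ = V₁ · ln(z₃/z₀)/ln(z₁/z₀) = 7.0 × 12.0946/9.6875 = 8.7393 m/s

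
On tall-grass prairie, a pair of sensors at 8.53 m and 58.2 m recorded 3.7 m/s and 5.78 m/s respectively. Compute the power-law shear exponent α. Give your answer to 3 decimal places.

Power law: V₂/V₁ = (z₂/z₁)^α ⇒ α = ln(V₂/V₁) / ln(z₂/z₁)
α = ln(5.78/3.7) / ln(58.2/8.53) = ln(1.5622) / ln(6.8230)
  = 0.44607 / 1.92030 = 0.23229

α ≈ 0.232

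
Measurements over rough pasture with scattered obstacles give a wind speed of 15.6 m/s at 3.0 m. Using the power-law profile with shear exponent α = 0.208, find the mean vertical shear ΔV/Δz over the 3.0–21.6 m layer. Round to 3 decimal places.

0.426 m/s/m

Power law: V₂ = V₁ · (z₂/z₁)^α = 15.6 × (7.2000)^0.208 = 23.5207 m/s
ΔV/Δz = (23.5207 − 15.6)/(21.6 − 3.0) = 7.9207/18.6000 = 0.42584 m/s/m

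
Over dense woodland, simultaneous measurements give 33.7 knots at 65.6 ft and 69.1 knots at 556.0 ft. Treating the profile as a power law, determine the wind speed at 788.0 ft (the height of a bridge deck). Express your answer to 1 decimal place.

77.7 knots

First find α: α = ln(V₂/V₁)/ln(z₂/z₁) = ln(69.1/33.7)/ln(556.0/65.6) = 0.71806/2.13719 = 0.3360
Extrapolate from 556.0 ft to 788.0 ft: V₃ = 69.1 × (788.0/556.0)^0.3360 = 69.1 × 1.1243 = 77.6896 knots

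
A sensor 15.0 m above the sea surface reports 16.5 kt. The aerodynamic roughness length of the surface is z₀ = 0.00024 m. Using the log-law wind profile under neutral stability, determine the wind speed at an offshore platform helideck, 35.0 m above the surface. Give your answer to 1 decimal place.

Log law: V(z) ∝ ln(z/z₀), so V₂/V₁ = ln(z₂/z₀) / ln(z₁/z₀).
ln(35.0/0.00024) = 11.8902, ln(15.0/0.00024) = 11.0429
V₂ = 16.5 × 11.8902/11.0429 = 16.5 × 1.0767 = 17.7660 kt

17.8 kt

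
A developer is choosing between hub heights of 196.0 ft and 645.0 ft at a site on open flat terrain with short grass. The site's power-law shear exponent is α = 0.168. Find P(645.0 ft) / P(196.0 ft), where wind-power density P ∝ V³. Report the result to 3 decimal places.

Speed ratio: V_B/V_A = (z_B/z_A)^α = (645.0/196.0)^0.168 = (3.2908)^0.168 = 1.22154
Power-density ratio: P_B/P_A = (V_B/V_A)³ = (1.22154)³ = 1.82272

1.823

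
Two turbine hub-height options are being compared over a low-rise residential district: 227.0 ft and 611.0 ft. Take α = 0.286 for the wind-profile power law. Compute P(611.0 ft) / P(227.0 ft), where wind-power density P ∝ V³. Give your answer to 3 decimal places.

Speed ratio: V_B/V_A = (z_B/z_A)^α = (611.0/227.0)^0.286 = (2.6916)^0.286 = 1.32735
Power-density ratio: P_B/P_A = (V_B/V_A)³ = (1.32735)³ = 2.33859

2.339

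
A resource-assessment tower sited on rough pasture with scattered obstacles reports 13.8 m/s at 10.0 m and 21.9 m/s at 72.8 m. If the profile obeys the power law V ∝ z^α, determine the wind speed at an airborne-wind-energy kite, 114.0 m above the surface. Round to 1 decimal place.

First find α: α = ln(V₂/V₁)/ln(z₂/z₁) = ln(21.9/13.8)/ln(72.8/10.0) = 0.46182/1.98513 = 0.2326
Extrapolate from 72.8 m to 114.0 m: V₃ = 21.9 × (114.0/72.8)^0.2326 = 21.9 × 1.1100 = 24.3084 m/s

24.3 m/s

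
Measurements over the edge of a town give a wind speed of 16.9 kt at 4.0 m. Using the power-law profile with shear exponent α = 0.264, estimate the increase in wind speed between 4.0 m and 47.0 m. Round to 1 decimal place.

Power law: V₂ = V₁ · (z₂/z₁)^α = 16.9 × (11.7500)^0.264 = 32.3874 kt
ΔV = 32.3874 − 16.9 = 15.4874 kt

15.5 kt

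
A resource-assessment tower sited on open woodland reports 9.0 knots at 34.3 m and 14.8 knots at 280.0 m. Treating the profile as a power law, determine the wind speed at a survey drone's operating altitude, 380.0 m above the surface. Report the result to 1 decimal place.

First find α: α = ln(V₂/V₁)/ln(z₂/z₁) = ln(14.8/9.0)/ln(280.0/34.3) = 0.49740/2.09964 = 0.2369
Extrapolate from 280.0 m to 380.0 m: V₃ = 14.8 × (380.0/280.0)^0.2369 = 14.8 × 1.0750 = 15.9104 knots

15.9 knots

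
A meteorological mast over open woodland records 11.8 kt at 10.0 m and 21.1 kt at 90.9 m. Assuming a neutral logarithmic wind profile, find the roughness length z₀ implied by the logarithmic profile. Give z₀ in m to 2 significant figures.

Log law: V(z) ∝ ln(z/z₀). With r = V₁/V₂ = 11.8/21.1 = 0.55924,
r · ln(z₂/z₀) = ln(z₁/z₀) ⇒ ln z₀ = (ln z₁ − r·ln z₂)/(1 − r)
ln z₀ = (2.30259 − 0.55924×4.50976) / 0.44076 = -0.4979
z₀ = exp(-0.4979) = 0.6078 m

z₀ ≈ 0.61 m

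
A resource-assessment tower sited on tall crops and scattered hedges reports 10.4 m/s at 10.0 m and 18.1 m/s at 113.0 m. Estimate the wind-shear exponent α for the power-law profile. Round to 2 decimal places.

Power law: V₂/V₁ = (z₂/z₁)^α ⇒ α = ln(V₂/V₁) / ln(z₂/z₁)
α = ln(18.1/10.4) / ln(113.0/10.0) = ln(1.7404) / ln(11.3000)
  = 0.55411 / 2.42480 = 0.22852

α ≈ 0.23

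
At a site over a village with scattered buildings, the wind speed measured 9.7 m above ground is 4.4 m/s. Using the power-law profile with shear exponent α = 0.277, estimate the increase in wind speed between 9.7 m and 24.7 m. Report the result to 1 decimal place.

1.3 m/s

Power law: V₂ = V₁ · (z₂/z₁)^α = 4.4 × (2.5464)^0.277 = 5.7003 m/s
ΔV = 5.7003 − 4.4 = 1.3003 m/s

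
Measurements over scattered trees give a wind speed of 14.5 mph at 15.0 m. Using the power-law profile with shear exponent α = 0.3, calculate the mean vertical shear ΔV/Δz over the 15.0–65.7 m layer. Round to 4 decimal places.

0.1595 mph/m

Power law: V₂ = V₁ · (z₂/z₁)^α = 14.5 × (4.3800)^0.3 = 22.5845 mph
ΔV/Δz = (22.5845 − 14.5)/(65.7 − 15.0) = 8.0845/50.7000 = 0.15946 mph/m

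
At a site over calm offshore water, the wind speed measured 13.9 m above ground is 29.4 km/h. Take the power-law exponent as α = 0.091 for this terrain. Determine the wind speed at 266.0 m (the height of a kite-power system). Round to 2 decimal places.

38.46 km/h

Power-law profile: V₂ = V₁ · (z₂/z₁)^α
V₂ = 29.4 × (266.0/13.9)^0.091 = 29.4 × (19.1367)^0.091
    = 29.4 × 1.3081 = 38.4589 km/h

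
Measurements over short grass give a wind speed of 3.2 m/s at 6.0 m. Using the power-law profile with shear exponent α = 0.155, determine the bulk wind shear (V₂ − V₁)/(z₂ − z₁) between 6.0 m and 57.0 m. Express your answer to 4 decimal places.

Power law: V₂ = V₁ · (z₂/z₁)^α = 3.2 × (9.5000)^0.155 = 4.5363 m/s
ΔV/Δz = (4.5363 − 3.2)/(57.0 − 6.0) = 1.3363/51.0000 = 0.02620 m/s/m

0.0262 m/s/m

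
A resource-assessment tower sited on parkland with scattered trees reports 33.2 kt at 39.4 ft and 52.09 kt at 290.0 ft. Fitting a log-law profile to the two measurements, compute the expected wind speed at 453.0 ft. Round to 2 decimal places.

56.31 kt

Log law: V ∝ ln(z/z₀). From the pair, with r = V₁/V₂ = 0.63736,
ln z₀ = (ln z₁ − r·ln z₂)/(1 − r) = (3.6738 − 0.63736×5.6699)/0.36264 = 0.1655 → z₀ = 1.180 ft
V₃ = V₁ · ln(z₃/z₀)/ln(z₁/z₀) = 33.2 × 5.9504/3.5083 = 56.3108 kt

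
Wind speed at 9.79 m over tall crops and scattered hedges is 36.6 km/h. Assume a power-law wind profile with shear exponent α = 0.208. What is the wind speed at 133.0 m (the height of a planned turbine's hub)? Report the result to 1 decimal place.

63.0 km/h

Power-law profile: V₂ = V₁ · (z₂/z₁)^α
V₂ = 36.6 × (133.0/9.79)^0.208 = 36.6 × (13.5853)^0.208
    = 36.6 × 1.7206 = 62.9737 km/h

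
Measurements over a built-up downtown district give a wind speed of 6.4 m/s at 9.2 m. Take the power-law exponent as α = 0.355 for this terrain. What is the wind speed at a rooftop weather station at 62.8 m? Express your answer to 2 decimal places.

Power-law profile: V₂ = V₁ · (z₂/z₁)^α
V₂ = 6.4 × (62.8/9.2)^0.355 = 6.4 × (6.8261)^0.355
    = 6.4 × 1.9776 = 12.6564 m/s

12.66 m/s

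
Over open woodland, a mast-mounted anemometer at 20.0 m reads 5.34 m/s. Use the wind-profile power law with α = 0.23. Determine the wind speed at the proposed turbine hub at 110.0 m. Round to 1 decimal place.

Power-law profile: V₂ = V₁ · (z₂/z₁)^α
V₂ = 5.34 × (110.0/20.0)^0.23 = 5.34 × (5.5000)^0.23
    = 5.34 × 1.4801 = 7.9036 m/s

7.9 m/s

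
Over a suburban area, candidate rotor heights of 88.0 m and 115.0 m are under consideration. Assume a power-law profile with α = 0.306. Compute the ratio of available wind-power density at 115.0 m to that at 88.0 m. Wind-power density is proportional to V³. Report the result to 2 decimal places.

1.28

Speed ratio: V_B/V_A = (z_B/z_A)^α = (115.0/88.0)^0.306 = (1.3068)^0.306 = 1.08533
Power-density ratio: P_B/P_A = (V_B/V_A)³ = (1.08533)³ = 1.27846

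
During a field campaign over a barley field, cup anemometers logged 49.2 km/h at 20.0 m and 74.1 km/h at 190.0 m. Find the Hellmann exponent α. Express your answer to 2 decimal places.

α ≈ 0.18

Power law: V₂/V₁ = (z₂/z₁)^α ⇒ α = ln(V₂/V₁) / ln(z₂/z₁)
α = ln(74.1/49.2) / ln(190.0/20.0) = ln(1.5061) / ln(9.5000)
  = 0.40952 / 2.25129 = 0.18191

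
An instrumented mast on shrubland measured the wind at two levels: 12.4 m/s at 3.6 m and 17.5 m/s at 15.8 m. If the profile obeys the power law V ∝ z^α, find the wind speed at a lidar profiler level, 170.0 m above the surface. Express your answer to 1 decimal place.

30.4 m/s

First find α: α = ln(V₂/V₁)/ln(z₂/z₁) = ln(17.5/12.4)/ln(15.8/3.6) = 0.34450/1.47908 = 0.2329
Extrapolate from 15.8 m to 170.0 m: V₃ = 17.5 × (170.0/15.8)^0.2329 = 17.5 × 1.7391 = 30.4342 m/s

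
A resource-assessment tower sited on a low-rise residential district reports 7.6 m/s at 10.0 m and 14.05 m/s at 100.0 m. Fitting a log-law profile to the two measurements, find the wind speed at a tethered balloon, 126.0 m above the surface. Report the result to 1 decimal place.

14.7 m/s

Log law: V ∝ ln(z/z₀). From the pair, with r = V₁/V₂ = 0.54093,
ln z₀ = (ln z₁ − r·ln z₂)/(1 − r) = (2.3026 − 0.54093×4.6052)/0.45907 = -0.4105 → z₀ = 0.6633 m
V₃ = V₁ · ln(z₃/z₀)/ln(z₁/z₀) = 7.6 × 5.2468/2.7131 = 14.6974 m/s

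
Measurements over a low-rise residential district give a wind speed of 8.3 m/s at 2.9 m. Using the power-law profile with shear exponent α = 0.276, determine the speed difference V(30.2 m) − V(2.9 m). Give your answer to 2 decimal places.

7.55 m/s

Power law: V₂ = V₁ · (z₂/z₁)^α = 8.3 × (10.4138)^0.276 = 15.8467 m/s
ΔV = 15.8467 − 8.3 = 7.5467 m/s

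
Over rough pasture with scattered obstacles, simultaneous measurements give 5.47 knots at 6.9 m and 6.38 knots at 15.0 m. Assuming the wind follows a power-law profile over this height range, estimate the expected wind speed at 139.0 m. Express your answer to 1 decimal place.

9.9 knots

First find α: α = ln(V₂/V₁)/ln(z₂/z₁) = ln(6.38/5.47)/ln(15.0/6.9) = 0.15389/0.77653 = 0.1982
Extrapolate from 15.0 m to 139.0 m: V₃ = 6.38 × (139.0/15.0)^0.1982 = 6.38 × 1.5546 = 9.9184 knots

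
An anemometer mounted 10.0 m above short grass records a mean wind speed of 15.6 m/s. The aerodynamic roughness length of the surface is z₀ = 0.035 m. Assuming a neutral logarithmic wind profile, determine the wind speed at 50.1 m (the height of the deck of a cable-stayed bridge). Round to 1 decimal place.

20.0 m/s

Log law: V(z) ∝ ln(z/z₀), so V₂/V₁ = ln(z₂/z₀) / ln(z₁/z₀).
ln(50.1/0.035) = 7.2664, ln(10.0/0.035) = 5.6550
V₂ = 15.6 × 7.2664/5.6550 = 15.6 × 1.2850 = 20.0453 m/s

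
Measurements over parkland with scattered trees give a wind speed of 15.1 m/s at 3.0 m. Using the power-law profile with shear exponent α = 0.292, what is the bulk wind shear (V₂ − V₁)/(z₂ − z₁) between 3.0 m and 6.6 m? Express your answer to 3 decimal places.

Power law: V₂ = V₁ · (z₂/z₁)^α = 15.1 × (2.2000)^0.292 = 19.0092 m/s
ΔV/Δz = (19.0092 − 15.1)/(6.6 − 3.0) = 3.9092/3.6000 = 1.08590 m/s/m

1.086 m/s/m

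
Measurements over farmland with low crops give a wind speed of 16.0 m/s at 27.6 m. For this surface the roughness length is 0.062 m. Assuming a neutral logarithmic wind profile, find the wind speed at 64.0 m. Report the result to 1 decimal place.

18.2 m/s

Log law: V(z) ∝ ln(z/z₀), so V₂/V₁ = ln(z₂/z₀) / ln(z₁/z₀).
ln(64.0/0.062) = 6.9395, ln(27.6/0.062) = 6.0984
V₂ = 16.0 × 6.9395/6.0984 = 16.0 × 1.1379 = 18.2066 m/s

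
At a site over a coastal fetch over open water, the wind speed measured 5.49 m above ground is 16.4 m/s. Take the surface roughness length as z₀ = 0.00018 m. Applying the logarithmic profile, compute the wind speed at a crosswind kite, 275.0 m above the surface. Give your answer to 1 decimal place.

22.6 m/s

Log law: V(z) ∝ ln(z/z₀), so V₂/V₁ = ln(z₂/z₀) / ln(z₁/z₀).
ln(275.0/0.00018) = 14.2393, ln(5.49/0.00018) = 10.3255
V₂ = 16.4 × 14.2393/10.3255 = 16.4 × 1.3790 = 22.6164 m/s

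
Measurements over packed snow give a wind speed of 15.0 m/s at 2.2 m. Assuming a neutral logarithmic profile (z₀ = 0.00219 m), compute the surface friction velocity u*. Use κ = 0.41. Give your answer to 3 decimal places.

u* ≈ 0.890 m/s

Log law: V(z) = (u*/κ) · ln(z/z₀) ⇒ u* = κ · V / ln(z/z₀)
u* = 0.41 × 15.0 / ln(2.2/0.00219) = 0.41 × 15.0 / 6.9123
   = 6.1500 / 6.9123 = 0.8897 m/s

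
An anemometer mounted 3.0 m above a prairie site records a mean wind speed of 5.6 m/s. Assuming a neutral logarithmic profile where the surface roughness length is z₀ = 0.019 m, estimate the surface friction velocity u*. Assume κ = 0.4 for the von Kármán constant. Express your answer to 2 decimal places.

Log law: V(z) = (u*/κ) · ln(z/z₀) ⇒ u* = κ · V / ln(z/z₀)
u* = 0.4 × 5.6 / ln(3.0/0.019) = 0.4 × 5.6 / 5.0619
   = 2.2400 / 5.0619 = 0.4425 m/s

u* ≈ 0.44 m/s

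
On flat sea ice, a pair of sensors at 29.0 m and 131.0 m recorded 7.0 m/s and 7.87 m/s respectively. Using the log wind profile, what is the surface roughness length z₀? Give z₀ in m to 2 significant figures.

Log law: V(z) ∝ ln(z/z₀). With r = V₁/V₂ = 7.0/7.87 = 0.88945,
r · ln(z₂/z₀) = ln(z₁/z₀) ⇒ ln z₀ = (ln z₁ − r·ln z₂)/(1 − r)
ln z₀ = (3.36730 − 0.88945×4.87520) / 0.11055 = -8.7652
z₀ = exp(-8.7652) = 0.0001561 m

z₀ ≈ 0.00016 m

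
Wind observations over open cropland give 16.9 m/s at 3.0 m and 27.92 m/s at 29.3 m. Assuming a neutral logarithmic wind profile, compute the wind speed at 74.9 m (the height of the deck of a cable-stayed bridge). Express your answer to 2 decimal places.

32.46 m/s

Log law: V ∝ ln(z/z₀). From the pair, with r = V₁/V₂ = 0.60530,
ln z₀ = (ln z₁ − r·ln z₂)/(1 − r) = (1.0986 − 0.60530×3.3776)/0.39470 = -2.3964 → z₀ = 0.09105 m
V₃ = V₁ · ln(z₃/z₀)/ln(z₁/z₀) = 16.9 × 6.7125/3.4950 = 32.4584 m/s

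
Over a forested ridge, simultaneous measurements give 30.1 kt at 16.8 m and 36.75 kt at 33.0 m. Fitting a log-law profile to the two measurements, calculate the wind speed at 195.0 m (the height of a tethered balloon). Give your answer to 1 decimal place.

Log law: V ∝ ln(z/z₀). From the pair, with r = V₁/V₂ = 0.81905,
ln z₀ = (ln z₁ − r·ln z₂)/(1 − r) = (2.8214 − 0.81905×3.4965)/0.18095 = -0.2345 → z₀ = 0.7910 m
V₃ = V₁ · ln(z₃/z₀)/ln(z₁/z₀) = 30.1 × 5.5075/3.0558 = 54.2484 kt

54.2 kt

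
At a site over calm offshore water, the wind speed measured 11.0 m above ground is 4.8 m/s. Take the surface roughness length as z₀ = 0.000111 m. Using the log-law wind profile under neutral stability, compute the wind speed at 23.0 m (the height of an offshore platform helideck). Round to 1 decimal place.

5.1 m/s

Log law: V(z) ∝ ln(z/z₀), so V₂/V₁ = ln(z₂/z₀) / ln(z₁/z₀).
ln(23.0/0.000111) = 12.2415, ln(11.0/0.000111) = 11.5039
V₂ = 4.8 × 12.2415/11.5039 = 4.8 × 1.0641 = 5.1078 m/s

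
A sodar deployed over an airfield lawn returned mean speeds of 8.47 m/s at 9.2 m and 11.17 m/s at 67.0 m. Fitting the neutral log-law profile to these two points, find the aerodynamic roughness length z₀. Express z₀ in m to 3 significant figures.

z₀ ≈ 0.0181 m

Log law: V(z) ∝ ln(z/z₀). With r = V₁/V₂ = 8.47/11.17 = 0.75828,
r · ln(z₂/z₀) = ln(z₁/z₀) ⇒ ln z₀ = (ln z₁ − r·ln z₂)/(1 − r)
ln z₀ = (2.21920 − 0.75828×4.20469) / 0.24172 = -4.0093
z₀ = exp(-4.0093) = 0.01815 m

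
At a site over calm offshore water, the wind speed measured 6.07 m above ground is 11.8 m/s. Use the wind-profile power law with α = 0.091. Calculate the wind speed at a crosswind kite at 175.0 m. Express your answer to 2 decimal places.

16.02 m/s

Power-law profile: V₂ = V₁ · (z₂/z₁)^α
V₂ = 11.8 × (175.0/6.07)^0.091 = 11.8 × (28.8303)^0.091
    = 11.8 × 1.3578 = 16.0224 m/s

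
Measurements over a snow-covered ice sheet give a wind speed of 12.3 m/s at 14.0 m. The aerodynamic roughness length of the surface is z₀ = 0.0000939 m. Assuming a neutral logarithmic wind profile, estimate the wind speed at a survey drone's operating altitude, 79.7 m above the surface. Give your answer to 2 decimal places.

14.10 m/s

Log law: V(z) ∝ ln(z/z₀), so V₂/V₁ = ln(z₂/z₀) / ln(z₁/z₀).
ln(79.7/0.0000939) = 13.6515, ln(14.0/0.0000939) = 11.9123
V₂ = 12.3 × 13.6515/11.9123 = 12.3 × 1.1460 = 14.0958 m/s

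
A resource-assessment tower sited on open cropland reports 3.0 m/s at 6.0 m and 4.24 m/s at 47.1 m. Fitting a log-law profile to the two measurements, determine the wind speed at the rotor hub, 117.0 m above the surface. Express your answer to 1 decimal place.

Log law: V ∝ ln(z/z₀). From the pair, with r = V₁/V₂ = 0.70755,
ln z₀ = (ln z₁ − r·ln z₂)/(1 − r) = (1.7918 − 0.70755×3.8523)/0.29245 = -3.1934 → z₀ = 0.04103 m
V₃ = V₁ · ln(z₃/z₀)/ln(z₁/z₀) = 3.0 × 7.9555/4.9851 = 4.7876 m/s

4.8 m/s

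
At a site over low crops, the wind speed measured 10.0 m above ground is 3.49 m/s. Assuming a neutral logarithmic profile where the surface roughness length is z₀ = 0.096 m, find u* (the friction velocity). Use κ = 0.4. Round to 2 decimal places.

Log law: V(z) = (u*/κ) · ln(z/z₀) ⇒ u* = κ · V / ln(z/z₀)
u* = 0.4 × 3.49 / ln(10.0/0.096) = 0.4 × 3.49 / 4.6460
   = 1.3960 / 4.6460 = 0.3005 m/s

u* ≈ 0.30 m/s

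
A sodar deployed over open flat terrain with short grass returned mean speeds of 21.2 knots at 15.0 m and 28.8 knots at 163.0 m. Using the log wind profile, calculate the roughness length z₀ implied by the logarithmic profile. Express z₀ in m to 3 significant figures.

Log law: V(z) ∝ ln(z/z₀). With r = V₁/V₂ = 21.2/28.8 = 0.73611,
r · ln(z₂/z₀) = ln(z₁/z₀) ⇒ ln z₀ = (ln z₁ − r·ln z₂)/(1 − r)
ln z₀ = (2.70805 − 0.73611×5.09375) / 0.26389 = -3.9468
z₀ = exp(-3.9468) = 0.01932 m

z₀ ≈ 0.0193 m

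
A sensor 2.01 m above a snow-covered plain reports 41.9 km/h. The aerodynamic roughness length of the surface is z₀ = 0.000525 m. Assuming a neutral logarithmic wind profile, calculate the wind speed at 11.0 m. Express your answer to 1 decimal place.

50.5 km/h

Log law: V(z) ∝ ln(z/z₀), so V₂/V₁ = ln(z₂/z₀) / ln(z₁/z₀).
ln(11.0/0.000525) = 9.9500, ln(2.01/0.000525) = 8.2502
V₂ = 41.9 × 9.9500/8.2502 = 41.9 × 1.2060 = 50.5325 km/h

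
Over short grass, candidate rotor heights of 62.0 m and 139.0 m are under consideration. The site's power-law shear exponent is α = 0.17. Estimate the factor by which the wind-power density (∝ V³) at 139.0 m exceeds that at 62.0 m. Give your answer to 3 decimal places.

1.509

Speed ratio: V_B/V_A = (z_B/z_A)^α = (139.0/62.0)^0.17 = (2.2419)^0.17 = 1.14711
Power-density ratio: P_B/P_A = (V_B/V_A)³ = (1.14711)³ = 1.50945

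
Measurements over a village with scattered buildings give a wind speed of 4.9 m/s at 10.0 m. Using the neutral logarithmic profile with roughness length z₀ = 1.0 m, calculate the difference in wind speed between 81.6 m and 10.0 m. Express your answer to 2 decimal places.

4.47 m/s

Log law: V₂ = V₁ · ln(z₂/z₀)/ln(z₁/z₀) = 4.9 × 4.4018/2.3026 = 9.3673 m/s
ΔV = 9.3673 − 4.9 = 4.4673 m/s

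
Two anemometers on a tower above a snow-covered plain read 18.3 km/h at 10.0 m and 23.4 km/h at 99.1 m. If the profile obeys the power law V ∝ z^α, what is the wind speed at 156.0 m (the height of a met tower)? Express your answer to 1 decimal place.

First find α: α = ln(V₂/V₁)/ln(z₂/z₁) = ln(23.4/18.3)/ln(99.1/10.0) = 0.24583/2.29354 = 0.1072
Extrapolate from 99.1 m to 156.0 m: V₃ = 23.4 × (156.0/99.1)^0.1072 = 23.4 × 1.0498 = 24.5661 km/h

24.6 km/h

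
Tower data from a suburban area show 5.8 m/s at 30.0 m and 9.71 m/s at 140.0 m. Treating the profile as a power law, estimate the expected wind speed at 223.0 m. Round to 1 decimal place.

11.3 m/s

First find α: α = ln(V₂/V₁)/ln(z₂/z₁) = ln(9.71/5.8)/ln(140.0/30.0) = 0.51530/1.54045 = 0.3345
Extrapolate from 140.0 m to 223.0 m: V₃ = 9.71 × (223.0/140.0)^0.3345 = 9.71 × 1.1685 = 11.3462 m/s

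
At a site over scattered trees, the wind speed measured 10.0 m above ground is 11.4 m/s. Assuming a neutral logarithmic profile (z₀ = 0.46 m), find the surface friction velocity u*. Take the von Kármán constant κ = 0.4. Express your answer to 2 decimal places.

Log law: V(z) = (u*/κ) · ln(z/z₀) ⇒ u* = κ · V / ln(z/z₀)
u* = 0.4 × 11.4 / ln(10.0/0.46) = 0.4 × 11.4 / 3.0791
   = 4.5600 / 3.0791 = 1.4809 m/s

u* ≈ 1.48 m/s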